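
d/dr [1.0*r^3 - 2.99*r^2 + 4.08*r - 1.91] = 3.0*r^2 - 5.98*r + 4.08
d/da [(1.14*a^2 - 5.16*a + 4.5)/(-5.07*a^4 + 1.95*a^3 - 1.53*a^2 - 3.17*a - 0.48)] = (11.5596*a^5 - 80.7066*a^4 + 111.384*a^3 - 37.8336*a^2 + 12.6756*a + 16.7418)/(25.7049*a^8 - 19.773*a^7 + 19.3167*a^6 + 26.1768*a^5 - 5.1549*a^4 + 7.8282*a^3 + 11.5177*a^2 + 3.0432*a + 0.2304)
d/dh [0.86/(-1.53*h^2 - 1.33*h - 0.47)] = (2.6316*h + 1.1438)/(1.53*h^2 + 1.33*h + 0.47)^2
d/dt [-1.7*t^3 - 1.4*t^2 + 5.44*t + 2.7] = -5.1*t^2 - 2.8*t + 5.44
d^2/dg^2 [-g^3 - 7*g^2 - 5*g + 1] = -6*g - 14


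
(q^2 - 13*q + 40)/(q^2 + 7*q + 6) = (q^2 - 13*q + 40)/(q^2 + 7*q + 6)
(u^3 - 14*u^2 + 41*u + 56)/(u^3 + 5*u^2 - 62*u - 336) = (u^2 - 6*u - 7)/(u^2 + 13*u + 42)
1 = 1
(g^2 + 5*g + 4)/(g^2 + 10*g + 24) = (g + 1)/(g + 6)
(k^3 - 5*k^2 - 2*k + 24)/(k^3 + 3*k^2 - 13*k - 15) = (k^2 - 2*k - 8)/(k^2 + 6*k + 5)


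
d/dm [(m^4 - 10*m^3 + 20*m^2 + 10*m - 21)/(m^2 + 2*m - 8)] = 2*(m^5 - 2*m^4 - 36*m^3 + 135*m^2 - 139*m - 19)/(m^4 + 4*m^3 - 12*m^2 - 32*m + 64)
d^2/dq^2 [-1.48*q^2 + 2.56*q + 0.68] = -2.96000000000000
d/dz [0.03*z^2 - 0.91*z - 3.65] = 0.06*z - 0.91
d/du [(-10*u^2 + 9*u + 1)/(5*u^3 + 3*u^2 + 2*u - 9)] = (50*u^4 - 90*u^3 - 62*u^2 + 174*u - 83)/(25*u^6 + 30*u^5 + 29*u^4 - 78*u^3 - 50*u^2 - 36*u + 81)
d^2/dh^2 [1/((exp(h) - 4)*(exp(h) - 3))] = (4*exp(3*h) - 21*exp(2*h) + exp(h) + 84)*exp(h)/(exp(6*h) - 21*exp(5*h) + 183*exp(4*h) - 847*exp(3*h) + 2196*exp(2*h) - 3024*exp(h) + 1728)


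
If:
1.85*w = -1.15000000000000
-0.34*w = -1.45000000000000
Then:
No Solution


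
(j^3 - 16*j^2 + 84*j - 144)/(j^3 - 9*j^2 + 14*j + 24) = (j - 6)/(j + 1)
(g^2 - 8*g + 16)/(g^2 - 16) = (g - 4)/(g + 4)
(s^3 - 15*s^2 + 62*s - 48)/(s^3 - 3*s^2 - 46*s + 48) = (s - 6)/(s + 6)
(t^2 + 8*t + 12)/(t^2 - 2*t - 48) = (t + 2)/(t - 8)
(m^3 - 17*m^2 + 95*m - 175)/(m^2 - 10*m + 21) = (m^2 - 10*m + 25)/(m - 3)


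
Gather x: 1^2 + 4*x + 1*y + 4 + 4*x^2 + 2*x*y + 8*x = 4*x^2 + x*(2*y + 12) + y + 5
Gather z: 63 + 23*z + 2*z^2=2*z^2 + 23*z + 63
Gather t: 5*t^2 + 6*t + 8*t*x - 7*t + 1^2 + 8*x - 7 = 5*t^2 + t*(8*x - 1) + 8*x - 6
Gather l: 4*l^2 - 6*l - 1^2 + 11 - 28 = 4*l^2 - 6*l - 18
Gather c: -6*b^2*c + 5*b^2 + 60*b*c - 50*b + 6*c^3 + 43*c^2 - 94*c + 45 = 5*b^2 - 50*b + 6*c^3 + 43*c^2 + c*(-6*b^2 + 60*b - 94) + 45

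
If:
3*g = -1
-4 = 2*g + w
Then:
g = -1/3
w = -10/3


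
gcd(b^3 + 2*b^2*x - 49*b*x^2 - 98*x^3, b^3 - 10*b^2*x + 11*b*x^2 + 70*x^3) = -b^2 + 5*b*x + 14*x^2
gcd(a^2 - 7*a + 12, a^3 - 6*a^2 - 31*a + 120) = a - 3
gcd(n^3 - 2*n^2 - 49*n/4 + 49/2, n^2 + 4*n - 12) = n - 2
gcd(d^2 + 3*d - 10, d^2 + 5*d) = d + 5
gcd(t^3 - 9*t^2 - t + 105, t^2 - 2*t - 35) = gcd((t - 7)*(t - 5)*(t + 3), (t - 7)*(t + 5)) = t - 7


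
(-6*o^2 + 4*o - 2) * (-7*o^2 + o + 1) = 42*o^4 - 34*o^3 + 12*o^2 + 2*o - 2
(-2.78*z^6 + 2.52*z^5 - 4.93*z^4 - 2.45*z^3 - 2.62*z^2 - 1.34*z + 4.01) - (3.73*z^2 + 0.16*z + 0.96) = -2.78*z^6 + 2.52*z^5 - 4.93*z^4 - 2.45*z^3 - 6.35*z^2 - 1.5*z + 3.05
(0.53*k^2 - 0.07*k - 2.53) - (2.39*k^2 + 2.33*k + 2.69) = -1.86*k^2 - 2.4*k - 5.22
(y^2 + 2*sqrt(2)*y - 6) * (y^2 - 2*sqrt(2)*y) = y^4 - 14*y^2 + 12*sqrt(2)*y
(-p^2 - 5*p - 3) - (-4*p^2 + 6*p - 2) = 3*p^2 - 11*p - 1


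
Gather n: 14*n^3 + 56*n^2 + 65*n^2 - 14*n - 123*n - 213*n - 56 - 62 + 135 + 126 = 14*n^3 + 121*n^2 - 350*n + 143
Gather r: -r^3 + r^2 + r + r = -r^3 + r^2 + 2*r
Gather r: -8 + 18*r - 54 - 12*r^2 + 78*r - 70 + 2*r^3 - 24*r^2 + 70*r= 2*r^3 - 36*r^2 + 166*r - 132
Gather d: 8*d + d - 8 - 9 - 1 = 9*d - 18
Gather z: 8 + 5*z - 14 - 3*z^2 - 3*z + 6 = -3*z^2 + 2*z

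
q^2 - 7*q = q*(q - 7)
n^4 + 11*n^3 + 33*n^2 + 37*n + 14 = (n + 1)^2*(n + 2)*(n + 7)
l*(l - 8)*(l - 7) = l^3 - 15*l^2 + 56*l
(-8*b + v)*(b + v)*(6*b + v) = -48*b^3 - 50*b^2*v - b*v^2 + v^3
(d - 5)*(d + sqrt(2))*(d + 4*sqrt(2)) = d^3 - 5*d^2 + 5*sqrt(2)*d^2 - 25*sqrt(2)*d + 8*d - 40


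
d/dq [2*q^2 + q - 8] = 4*q + 1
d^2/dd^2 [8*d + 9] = 0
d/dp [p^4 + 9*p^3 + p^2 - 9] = p*(4*p^2 + 27*p + 2)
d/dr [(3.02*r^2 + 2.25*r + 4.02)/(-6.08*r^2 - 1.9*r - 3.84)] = (7.942*r^2 + 25.6896*r - 1.002)/(36.9664*r^4 + 23.104*r^3 + 50.3044*r^2 + 14.592*r + 14.7456)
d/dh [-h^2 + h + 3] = 1 - 2*h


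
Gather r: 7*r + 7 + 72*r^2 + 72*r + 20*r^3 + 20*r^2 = 20*r^3 + 92*r^2 + 79*r + 7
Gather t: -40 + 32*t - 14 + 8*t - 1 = 40*t - 55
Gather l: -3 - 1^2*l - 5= -l - 8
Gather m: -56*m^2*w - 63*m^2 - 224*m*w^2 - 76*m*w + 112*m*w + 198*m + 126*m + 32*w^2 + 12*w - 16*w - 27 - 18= m^2*(-56*w - 63) + m*(-224*w^2 + 36*w + 324) + 32*w^2 - 4*w - 45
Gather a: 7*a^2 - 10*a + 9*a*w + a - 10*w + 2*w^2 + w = 7*a^2 + a*(9*w - 9) + 2*w^2 - 9*w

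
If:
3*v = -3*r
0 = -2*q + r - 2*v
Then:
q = -3*v/2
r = -v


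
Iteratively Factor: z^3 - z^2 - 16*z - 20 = (z - 5)*(z^2 + 4*z + 4) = (z - 5)*(z + 2)*(z + 2)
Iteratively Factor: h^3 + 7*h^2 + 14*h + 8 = (h + 4)*(h^2 + 3*h + 2) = (h + 1)*(h + 4)*(h + 2)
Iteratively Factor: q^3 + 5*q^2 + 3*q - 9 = (q + 3)*(q^2 + 2*q - 3) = (q - 1)*(q + 3)*(q + 3)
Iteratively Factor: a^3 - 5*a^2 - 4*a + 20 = (a - 2)*(a^2 - 3*a - 10) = (a - 2)*(a + 2)*(a - 5)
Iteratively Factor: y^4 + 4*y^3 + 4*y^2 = (y)*(y^3 + 4*y^2 + 4*y) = y^2*(y^2 + 4*y + 4) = y^2*(y + 2)*(y + 2)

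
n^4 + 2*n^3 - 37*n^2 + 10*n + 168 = (n - 4)*(n - 3)*(n + 2)*(n + 7)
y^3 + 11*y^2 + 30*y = y*(y + 5)*(y + 6)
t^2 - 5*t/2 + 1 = (t - 2)*(t - 1/2)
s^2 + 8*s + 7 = (s + 1)*(s + 7)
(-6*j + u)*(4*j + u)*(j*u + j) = -24*j^3*u - 24*j^3 - 2*j^2*u^2 - 2*j^2*u + j*u^3 + j*u^2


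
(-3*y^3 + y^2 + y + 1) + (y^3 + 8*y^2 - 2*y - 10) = -2*y^3 + 9*y^2 - y - 9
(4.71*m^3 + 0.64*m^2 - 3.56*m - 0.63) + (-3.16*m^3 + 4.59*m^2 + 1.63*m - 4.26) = 1.55*m^3 + 5.23*m^2 - 1.93*m - 4.89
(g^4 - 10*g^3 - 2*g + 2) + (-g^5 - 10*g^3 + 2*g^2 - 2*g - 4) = -g^5 + g^4 - 20*g^3 + 2*g^2 - 4*g - 2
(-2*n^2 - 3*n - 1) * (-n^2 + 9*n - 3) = 2*n^4 - 15*n^3 - 20*n^2 + 3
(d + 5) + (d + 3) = 2*d + 8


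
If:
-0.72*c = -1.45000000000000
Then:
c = 2.01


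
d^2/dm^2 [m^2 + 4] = 2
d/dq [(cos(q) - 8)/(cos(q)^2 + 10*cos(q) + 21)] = (cos(q)^2 - 16*cos(q) - 101)*sin(q)/(cos(q)^2 + 10*cos(q) + 21)^2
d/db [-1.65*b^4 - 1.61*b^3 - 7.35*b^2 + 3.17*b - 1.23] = -6.6*b^3 - 4.83*b^2 - 14.7*b + 3.17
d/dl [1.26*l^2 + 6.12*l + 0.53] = 2.52*l + 6.12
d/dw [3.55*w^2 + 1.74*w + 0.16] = 7.1*w + 1.74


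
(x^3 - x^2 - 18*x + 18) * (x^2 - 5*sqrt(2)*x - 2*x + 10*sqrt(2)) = x^5 - 5*sqrt(2)*x^4 - 3*x^4 - 16*x^3 + 15*sqrt(2)*x^3 + 54*x^2 + 80*sqrt(2)*x^2 - 270*sqrt(2)*x - 36*x + 180*sqrt(2)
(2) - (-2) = 4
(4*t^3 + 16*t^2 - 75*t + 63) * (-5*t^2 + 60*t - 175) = -20*t^5 + 160*t^4 + 635*t^3 - 7615*t^2 + 16905*t - 11025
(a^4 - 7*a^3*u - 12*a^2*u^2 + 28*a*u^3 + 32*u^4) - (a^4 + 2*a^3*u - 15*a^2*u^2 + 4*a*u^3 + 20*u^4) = -9*a^3*u + 3*a^2*u^2 + 24*a*u^3 + 12*u^4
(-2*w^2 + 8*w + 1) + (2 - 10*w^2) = -12*w^2 + 8*w + 3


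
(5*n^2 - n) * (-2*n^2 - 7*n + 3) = -10*n^4 - 33*n^3 + 22*n^2 - 3*n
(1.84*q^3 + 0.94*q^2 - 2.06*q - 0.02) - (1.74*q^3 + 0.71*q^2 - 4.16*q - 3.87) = 0.1*q^3 + 0.23*q^2 + 2.1*q + 3.85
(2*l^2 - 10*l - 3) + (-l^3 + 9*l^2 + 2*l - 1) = -l^3 + 11*l^2 - 8*l - 4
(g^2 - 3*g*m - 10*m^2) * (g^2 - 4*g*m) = g^4 - 7*g^3*m + 2*g^2*m^2 + 40*g*m^3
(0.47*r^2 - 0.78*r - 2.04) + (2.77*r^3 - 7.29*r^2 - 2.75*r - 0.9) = 2.77*r^3 - 6.82*r^2 - 3.53*r - 2.94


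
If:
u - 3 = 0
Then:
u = 3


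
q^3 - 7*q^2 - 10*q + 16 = (q - 8)*(q - 1)*(q + 2)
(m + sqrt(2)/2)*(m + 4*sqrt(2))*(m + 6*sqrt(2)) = m^3 + 21*sqrt(2)*m^2/2 + 58*m + 24*sqrt(2)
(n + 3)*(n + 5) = n^2 + 8*n + 15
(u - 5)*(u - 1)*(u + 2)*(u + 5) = u^4 + u^3 - 27*u^2 - 25*u + 50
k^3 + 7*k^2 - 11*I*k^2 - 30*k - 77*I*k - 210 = (k + 7)*(k - 6*I)*(k - 5*I)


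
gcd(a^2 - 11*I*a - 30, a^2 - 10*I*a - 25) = a - 5*I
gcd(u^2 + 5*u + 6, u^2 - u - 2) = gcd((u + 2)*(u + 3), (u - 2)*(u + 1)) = 1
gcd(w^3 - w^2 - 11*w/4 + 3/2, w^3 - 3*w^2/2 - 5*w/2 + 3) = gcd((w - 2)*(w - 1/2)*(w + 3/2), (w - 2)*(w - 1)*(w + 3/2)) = w^2 - w/2 - 3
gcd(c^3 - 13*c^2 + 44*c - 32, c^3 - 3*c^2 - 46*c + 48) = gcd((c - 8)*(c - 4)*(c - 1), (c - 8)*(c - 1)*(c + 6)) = c^2 - 9*c + 8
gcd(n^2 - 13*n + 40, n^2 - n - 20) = n - 5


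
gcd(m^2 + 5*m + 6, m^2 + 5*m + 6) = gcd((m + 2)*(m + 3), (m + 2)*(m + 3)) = m^2 + 5*m + 6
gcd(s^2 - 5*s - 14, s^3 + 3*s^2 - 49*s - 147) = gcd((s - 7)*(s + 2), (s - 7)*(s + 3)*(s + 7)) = s - 7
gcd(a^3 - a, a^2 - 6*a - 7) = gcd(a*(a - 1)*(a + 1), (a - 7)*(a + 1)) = a + 1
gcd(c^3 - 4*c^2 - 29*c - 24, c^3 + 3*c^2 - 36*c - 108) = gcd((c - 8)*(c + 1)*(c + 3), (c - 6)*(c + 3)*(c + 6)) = c + 3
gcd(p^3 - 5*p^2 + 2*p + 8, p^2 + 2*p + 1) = p + 1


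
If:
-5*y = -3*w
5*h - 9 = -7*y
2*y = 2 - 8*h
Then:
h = -2/23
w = 155/69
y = 31/23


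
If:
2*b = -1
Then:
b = -1/2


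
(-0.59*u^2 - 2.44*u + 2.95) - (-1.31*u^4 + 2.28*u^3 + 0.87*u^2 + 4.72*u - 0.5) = 1.31*u^4 - 2.28*u^3 - 1.46*u^2 - 7.16*u + 3.45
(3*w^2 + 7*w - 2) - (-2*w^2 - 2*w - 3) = 5*w^2 + 9*w + 1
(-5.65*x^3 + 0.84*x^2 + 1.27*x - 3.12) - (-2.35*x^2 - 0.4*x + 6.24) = -5.65*x^3 + 3.19*x^2 + 1.67*x - 9.36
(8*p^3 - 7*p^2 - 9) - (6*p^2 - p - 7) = 8*p^3 - 13*p^2 + p - 2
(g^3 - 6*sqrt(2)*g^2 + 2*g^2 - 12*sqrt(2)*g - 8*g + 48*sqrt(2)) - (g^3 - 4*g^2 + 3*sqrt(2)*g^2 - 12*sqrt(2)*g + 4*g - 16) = -9*sqrt(2)*g^2 + 6*g^2 - 12*g + 16 + 48*sqrt(2)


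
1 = 1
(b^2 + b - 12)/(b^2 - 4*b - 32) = (b - 3)/(b - 8)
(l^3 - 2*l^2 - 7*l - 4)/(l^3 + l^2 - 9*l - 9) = (l^2 - 3*l - 4)/(l^2 - 9)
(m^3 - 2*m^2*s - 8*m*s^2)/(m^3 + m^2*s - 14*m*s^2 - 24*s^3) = m/(m + 3*s)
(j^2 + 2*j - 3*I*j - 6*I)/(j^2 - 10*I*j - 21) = (j + 2)/(j - 7*I)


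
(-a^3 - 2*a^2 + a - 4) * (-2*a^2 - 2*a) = 2*a^5 + 6*a^4 + 2*a^3 + 6*a^2 + 8*a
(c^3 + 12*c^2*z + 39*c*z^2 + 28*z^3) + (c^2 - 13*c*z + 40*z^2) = c^3 + 12*c^2*z + c^2 + 39*c*z^2 - 13*c*z + 28*z^3 + 40*z^2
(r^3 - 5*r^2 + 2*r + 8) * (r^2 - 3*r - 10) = r^5 - 8*r^4 + 7*r^3 + 52*r^2 - 44*r - 80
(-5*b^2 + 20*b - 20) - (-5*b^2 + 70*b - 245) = 225 - 50*b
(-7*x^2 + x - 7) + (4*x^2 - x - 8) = -3*x^2 - 15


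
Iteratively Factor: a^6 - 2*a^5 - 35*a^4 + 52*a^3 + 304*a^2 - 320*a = (a - 4)*(a^5 + 2*a^4 - 27*a^3 - 56*a^2 + 80*a) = (a - 4)*(a - 1)*(a^4 + 3*a^3 - 24*a^2 - 80*a) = a*(a - 4)*(a - 1)*(a^3 + 3*a^2 - 24*a - 80) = a*(a - 5)*(a - 4)*(a - 1)*(a^2 + 8*a + 16) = a*(a - 5)*(a - 4)*(a - 1)*(a + 4)*(a + 4)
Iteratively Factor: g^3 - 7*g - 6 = (g + 2)*(g^2 - 2*g - 3) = (g + 1)*(g + 2)*(g - 3)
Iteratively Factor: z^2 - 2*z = (z)*(z - 2)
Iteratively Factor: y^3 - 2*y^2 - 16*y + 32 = (y - 4)*(y^2 + 2*y - 8) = (y - 4)*(y + 4)*(y - 2)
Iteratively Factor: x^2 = (x)*(x)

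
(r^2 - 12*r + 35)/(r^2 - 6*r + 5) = (r - 7)/(r - 1)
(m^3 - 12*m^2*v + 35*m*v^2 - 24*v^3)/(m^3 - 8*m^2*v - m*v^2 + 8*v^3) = (m - 3*v)/(m + v)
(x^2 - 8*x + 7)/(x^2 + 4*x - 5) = (x - 7)/(x + 5)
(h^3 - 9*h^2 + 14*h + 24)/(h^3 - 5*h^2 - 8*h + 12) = (h^2 - 3*h - 4)/(h^2 + h - 2)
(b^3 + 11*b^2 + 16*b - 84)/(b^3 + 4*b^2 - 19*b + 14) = (b + 6)/(b - 1)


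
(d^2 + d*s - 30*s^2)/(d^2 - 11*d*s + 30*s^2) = (-d - 6*s)/(-d + 6*s)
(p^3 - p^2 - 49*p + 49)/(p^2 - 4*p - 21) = (p^2 + 6*p - 7)/(p + 3)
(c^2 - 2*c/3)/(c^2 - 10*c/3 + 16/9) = 3*c/(3*c - 8)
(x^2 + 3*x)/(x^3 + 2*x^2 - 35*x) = (x + 3)/(x^2 + 2*x - 35)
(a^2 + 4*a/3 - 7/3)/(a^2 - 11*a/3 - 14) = (a - 1)/(a - 6)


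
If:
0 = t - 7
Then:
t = 7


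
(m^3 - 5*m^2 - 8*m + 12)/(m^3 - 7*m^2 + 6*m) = (m + 2)/m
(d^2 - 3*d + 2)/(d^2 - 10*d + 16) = (d - 1)/(d - 8)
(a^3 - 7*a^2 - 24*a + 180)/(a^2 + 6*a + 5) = (a^2 - 12*a + 36)/(a + 1)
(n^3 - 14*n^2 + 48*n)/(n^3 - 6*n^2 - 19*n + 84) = n*(n^2 - 14*n + 48)/(n^3 - 6*n^2 - 19*n + 84)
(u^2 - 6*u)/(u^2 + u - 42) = u/(u + 7)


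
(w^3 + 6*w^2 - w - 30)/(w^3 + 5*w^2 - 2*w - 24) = (w + 5)/(w + 4)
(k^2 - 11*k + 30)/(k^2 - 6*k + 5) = (k - 6)/(k - 1)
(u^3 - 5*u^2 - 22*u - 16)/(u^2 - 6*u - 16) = u + 1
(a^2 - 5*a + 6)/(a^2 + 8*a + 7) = (a^2 - 5*a + 6)/(a^2 + 8*a + 7)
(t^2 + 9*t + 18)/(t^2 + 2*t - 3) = (t + 6)/(t - 1)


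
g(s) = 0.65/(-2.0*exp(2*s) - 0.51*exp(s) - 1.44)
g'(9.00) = 0.00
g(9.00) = 0.00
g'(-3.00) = 0.01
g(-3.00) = -0.44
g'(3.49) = 0.00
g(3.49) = -0.00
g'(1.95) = 0.01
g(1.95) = -0.01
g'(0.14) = 0.18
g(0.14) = -0.14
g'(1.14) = 0.05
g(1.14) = -0.03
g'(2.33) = 0.01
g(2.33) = -0.00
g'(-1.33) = 0.09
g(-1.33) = -0.38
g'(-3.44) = 0.01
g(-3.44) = -0.45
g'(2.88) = 0.00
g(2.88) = -0.00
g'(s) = 0.65*(4.0*exp(2*s) + 0.51*exp(s))/(-2.0*exp(2*s) - 0.51*exp(s) - 1.44)^2 = (2.6*exp(s) + 0.3315)*exp(s)/(2.0*exp(2*s) + 0.51*exp(s) + 1.44)^2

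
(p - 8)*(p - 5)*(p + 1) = p^3 - 12*p^2 + 27*p + 40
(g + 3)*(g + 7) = g^2 + 10*g + 21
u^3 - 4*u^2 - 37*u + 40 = (u - 8)*(u - 1)*(u + 5)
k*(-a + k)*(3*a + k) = -3*a^2*k + 2*a*k^2 + k^3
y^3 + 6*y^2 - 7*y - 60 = (y - 3)*(y + 4)*(y + 5)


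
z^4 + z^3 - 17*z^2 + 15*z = z*(z - 3)*(z - 1)*(z + 5)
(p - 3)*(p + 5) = p^2 + 2*p - 15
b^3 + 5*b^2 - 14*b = b*(b - 2)*(b + 7)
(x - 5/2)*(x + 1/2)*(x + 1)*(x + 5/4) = x^4 + x^3/4 - 9*x^2/2 - 85*x/16 - 25/16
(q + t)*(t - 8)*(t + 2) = q*t^2 - 6*q*t - 16*q + t^3 - 6*t^2 - 16*t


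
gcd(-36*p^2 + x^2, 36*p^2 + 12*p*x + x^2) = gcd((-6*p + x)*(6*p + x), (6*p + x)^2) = 6*p + x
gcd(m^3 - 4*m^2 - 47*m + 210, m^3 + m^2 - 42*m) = m^2 + m - 42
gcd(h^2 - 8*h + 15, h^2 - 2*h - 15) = h - 5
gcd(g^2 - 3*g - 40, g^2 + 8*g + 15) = g + 5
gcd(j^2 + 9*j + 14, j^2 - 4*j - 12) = j + 2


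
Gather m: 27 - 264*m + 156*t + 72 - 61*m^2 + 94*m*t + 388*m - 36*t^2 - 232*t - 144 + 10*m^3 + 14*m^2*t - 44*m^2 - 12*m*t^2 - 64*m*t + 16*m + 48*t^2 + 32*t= 10*m^3 + m^2*(14*t - 105) + m*(-12*t^2 + 30*t + 140) + 12*t^2 - 44*t - 45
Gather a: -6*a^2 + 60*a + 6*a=-6*a^2 + 66*a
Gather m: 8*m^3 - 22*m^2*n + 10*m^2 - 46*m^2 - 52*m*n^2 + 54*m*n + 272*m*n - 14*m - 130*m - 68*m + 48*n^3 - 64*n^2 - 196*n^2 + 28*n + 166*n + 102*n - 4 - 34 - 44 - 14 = 8*m^3 + m^2*(-22*n - 36) + m*(-52*n^2 + 326*n - 212) + 48*n^3 - 260*n^2 + 296*n - 96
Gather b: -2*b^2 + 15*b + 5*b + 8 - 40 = -2*b^2 + 20*b - 32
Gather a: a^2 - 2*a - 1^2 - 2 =a^2 - 2*a - 3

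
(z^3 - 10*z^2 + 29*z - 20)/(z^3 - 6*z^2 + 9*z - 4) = (z - 5)/(z - 1)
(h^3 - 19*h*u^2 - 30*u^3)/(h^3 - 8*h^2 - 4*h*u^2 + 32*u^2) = (-h^2 + 2*h*u + 15*u^2)/(-h^2 + 2*h*u + 8*h - 16*u)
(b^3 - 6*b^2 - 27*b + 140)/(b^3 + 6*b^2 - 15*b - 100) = (b - 7)/(b + 5)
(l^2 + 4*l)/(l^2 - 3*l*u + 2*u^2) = l*(l + 4)/(l^2 - 3*l*u + 2*u^2)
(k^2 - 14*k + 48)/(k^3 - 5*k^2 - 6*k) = (k - 8)/(k*(k + 1))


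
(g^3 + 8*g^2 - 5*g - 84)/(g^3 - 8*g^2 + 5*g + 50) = (g^3 + 8*g^2 - 5*g - 84)/(g^3 - 8*g^2 + 5*g + 50)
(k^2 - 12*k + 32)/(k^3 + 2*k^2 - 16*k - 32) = (k - 8)/(k^2 + 6*k + 8)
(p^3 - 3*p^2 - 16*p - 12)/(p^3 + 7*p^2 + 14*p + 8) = (p - 6)/(p + 4)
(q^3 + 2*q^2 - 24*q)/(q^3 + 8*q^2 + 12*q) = (q - 4)/(q + 2)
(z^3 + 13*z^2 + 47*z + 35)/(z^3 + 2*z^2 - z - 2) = (z^2 + 12*z + 35)/(z^2 + z - 2)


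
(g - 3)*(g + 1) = g^2 - 2*g - 3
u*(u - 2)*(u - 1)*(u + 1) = u^4 - 2*u^3 - u^2 + 2*u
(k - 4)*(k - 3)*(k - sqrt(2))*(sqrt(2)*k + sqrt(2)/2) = sqrt(2)*k^4 - 13*sqrt(2)*k^3/2 - 2*k^3 + 17*sqrt(2)*k^2/2 + 13*k^2 - 17*k + 6*sqrt(2)*k - 12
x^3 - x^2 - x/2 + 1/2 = (x - 1)*(x - sqrt(2)/2)*(x + sqrt(2)/2)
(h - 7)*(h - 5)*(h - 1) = h^3 - 13*h^2 + 47*h - 35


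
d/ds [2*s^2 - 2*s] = 4*s - 2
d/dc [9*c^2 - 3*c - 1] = 18*c - 3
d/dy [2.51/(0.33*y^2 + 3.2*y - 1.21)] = (-1.6566*y - 8.032)/(0.33*y^2 + 3.2*y - 1.21)^2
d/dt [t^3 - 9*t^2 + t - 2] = 3*t^2 - 18*t + 1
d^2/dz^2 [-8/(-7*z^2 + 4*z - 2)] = 16*(-49*z^2 + 28*z + 4*(7*z - 2)^2 - 14)/(7*z^2 - 4*z + 2)^3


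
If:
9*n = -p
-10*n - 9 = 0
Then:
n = -9/10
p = 81/10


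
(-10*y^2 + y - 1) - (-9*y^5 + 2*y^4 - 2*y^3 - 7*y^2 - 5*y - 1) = 9*y^5 - 2*y^4 + 2*y^3 - 3*y^2 + 6*y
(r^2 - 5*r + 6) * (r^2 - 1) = r^4 - 5*r^3 + 5*r^2 + 5*r - 6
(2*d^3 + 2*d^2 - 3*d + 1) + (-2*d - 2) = 2*d^3 + 2*d^2 - 5*d - 1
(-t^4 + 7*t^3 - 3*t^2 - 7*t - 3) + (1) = -t^4 + 7*t^3 - 3*t^2 - 7*t - 2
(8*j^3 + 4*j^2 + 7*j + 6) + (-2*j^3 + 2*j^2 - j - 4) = 6*j^3 + 6*j^2 + 6*j + 2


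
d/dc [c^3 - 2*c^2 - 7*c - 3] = 3*c^2 - 4*c - 7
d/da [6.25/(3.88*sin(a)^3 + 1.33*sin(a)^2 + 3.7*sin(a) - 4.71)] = (-16.625*sin(a) + 36.375*cos(2*a) - 59.5)*cos(a)/(3.88*sin(a)^3 + 1.33*sin(a)^2 + 3.7*sin(a) - 4.71)^2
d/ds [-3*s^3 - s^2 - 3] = s*(-9*s - 2)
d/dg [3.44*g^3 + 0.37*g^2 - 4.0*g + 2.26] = 10.32*g^2 + 0.74*g - 4.0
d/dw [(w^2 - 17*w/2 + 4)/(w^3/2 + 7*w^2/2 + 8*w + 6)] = (-2*w^3 + 38*w^2 + 51*w - 166)/(w^5 + 12*w^4 + 57*w^3 + 134*w^2 + 156*w + 72)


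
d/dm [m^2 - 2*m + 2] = 2*m - 2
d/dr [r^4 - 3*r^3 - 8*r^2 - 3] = r*(4*r^2 - 9*r - 16)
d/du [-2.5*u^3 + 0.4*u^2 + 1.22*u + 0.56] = -7.5*u^2 + 0.8*u + 1.22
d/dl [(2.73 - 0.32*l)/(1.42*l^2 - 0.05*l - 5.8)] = (0.4544*l^2 - 7.7532*l + 1.9925)/(2.0164*l^4 - 0.142*l^3 - 16.4695*l^2 + 0.58*l + 33.64)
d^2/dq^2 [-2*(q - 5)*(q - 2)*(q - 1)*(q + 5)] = -24*q^2 + 36*q + 92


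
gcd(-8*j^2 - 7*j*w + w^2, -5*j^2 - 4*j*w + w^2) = j + w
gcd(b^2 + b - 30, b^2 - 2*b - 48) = b + 6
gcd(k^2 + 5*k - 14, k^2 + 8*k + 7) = k + 7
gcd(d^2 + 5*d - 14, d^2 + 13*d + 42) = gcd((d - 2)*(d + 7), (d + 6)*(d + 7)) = d + 7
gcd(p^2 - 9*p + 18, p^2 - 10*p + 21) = p - 3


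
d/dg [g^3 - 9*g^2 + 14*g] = 3*g^2 - 18*g + 14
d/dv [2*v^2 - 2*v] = 4*v - 2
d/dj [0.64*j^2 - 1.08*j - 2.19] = 1.28*j - 1.08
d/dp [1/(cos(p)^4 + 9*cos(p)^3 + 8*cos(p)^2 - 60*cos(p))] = (4*cos(p)^3 + 27*cos(p)^2 + 16*cos(p) - 60)*sin(p)/((cos(p)^3 + 9*cos(p)^2 + 8*cos(p) - 60)^2*cos(p)^2)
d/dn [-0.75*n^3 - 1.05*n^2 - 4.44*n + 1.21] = -2.25*n^2 - 2.1*n - 4.44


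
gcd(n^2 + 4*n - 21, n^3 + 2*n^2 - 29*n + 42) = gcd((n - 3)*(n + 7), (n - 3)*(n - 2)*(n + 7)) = n^2 + 4*n - 21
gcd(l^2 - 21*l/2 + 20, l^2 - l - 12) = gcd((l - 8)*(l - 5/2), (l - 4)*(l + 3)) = 1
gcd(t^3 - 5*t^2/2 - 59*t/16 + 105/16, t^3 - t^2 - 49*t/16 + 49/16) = t + 7/4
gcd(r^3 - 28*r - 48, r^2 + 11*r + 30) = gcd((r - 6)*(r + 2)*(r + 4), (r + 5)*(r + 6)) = 1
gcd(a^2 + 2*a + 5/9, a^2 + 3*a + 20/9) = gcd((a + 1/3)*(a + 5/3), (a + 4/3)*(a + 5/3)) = a + 5/3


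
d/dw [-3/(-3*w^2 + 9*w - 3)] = (3 - 2*w)/(w^2 - 3*w + 1)^2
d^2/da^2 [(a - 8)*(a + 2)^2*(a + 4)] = 12*a^2 - 88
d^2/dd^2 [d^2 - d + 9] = 2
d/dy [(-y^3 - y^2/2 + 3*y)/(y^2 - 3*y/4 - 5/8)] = 8*(-8*y^4 + 12*y^3 - 6*y^2 + 5*y - 15)/(64*y^4 - 96*y^3 - 44*y^2 + 60*y + 25)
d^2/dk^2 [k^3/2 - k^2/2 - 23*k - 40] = 3*k - 1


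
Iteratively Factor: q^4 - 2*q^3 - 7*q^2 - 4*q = (q)*(q^3 - 2*q^2 - 7*q - 4) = q*(q - 4)*(q^2 + 2*q + 1) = q*(q - 4)*(q + 1)*(q + 1)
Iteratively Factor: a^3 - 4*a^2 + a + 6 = (a + 1)*(a^2 - 5*a + 6) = (a - 2)*(a + 1)*(a - 3)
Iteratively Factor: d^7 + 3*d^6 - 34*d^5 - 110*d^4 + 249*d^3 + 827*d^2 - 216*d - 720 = (d - 1)*(d^6 + 4*d^5 - 30*d^4 - 140*d^3 + 109*d^2 + 936*d + 720) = (d - 5)*(d - 1)*(d^5 + 9*d^4 + 15*d^3 - 65*d^2 - 216*d - 144) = (d - 5)*(d - 1)*(d + 3)*(d^4 + 6*d^3 - 3*d^2 - 56*d - 48) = (d - 5)*(d - 1)*(d + 1)*(d + 3)*(d^3 + 5*d^2 - 8*d - 48) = (d - 5)*(d - 1)*(d + 1)*(d + 3)*(d + 4)*(d^2 + d - 12) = (d - 5)*(d - 3)*(d - 1)*(d + 1)*(d + 3)*(d + 4)*(d + 4)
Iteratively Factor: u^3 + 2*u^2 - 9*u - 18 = (u + 3)*(u^2 - u - 6) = (u + 2)*(u + 3)*(u - 3)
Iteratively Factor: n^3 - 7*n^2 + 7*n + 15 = (n - 3)*(n^2 - 4*n - 5) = (n - 3)*(n + 1)*(n - 5)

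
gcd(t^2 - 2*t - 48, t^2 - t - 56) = t - 8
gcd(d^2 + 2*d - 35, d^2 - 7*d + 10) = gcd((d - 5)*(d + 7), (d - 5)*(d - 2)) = d - 5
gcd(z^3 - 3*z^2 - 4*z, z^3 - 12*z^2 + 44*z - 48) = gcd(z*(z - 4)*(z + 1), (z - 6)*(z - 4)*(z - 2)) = z - 4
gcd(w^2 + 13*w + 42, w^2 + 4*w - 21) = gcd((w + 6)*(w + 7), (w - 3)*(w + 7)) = w + 7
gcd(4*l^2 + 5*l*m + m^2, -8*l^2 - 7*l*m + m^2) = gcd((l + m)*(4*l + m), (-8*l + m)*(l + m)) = l + m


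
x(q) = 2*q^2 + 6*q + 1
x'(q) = 4*q + 6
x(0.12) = 1.75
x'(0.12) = 6.48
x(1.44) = 13.79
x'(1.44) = 11.76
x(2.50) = 28.50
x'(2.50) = 16.00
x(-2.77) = -0.27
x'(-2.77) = -5.08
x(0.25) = 2.62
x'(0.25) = 7.00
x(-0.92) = -2.83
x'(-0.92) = 2.32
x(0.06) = 1.37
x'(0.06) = 6.24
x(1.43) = 13.67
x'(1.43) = 11.72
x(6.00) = 109.00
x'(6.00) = 30.00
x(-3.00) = 1.00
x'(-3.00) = -6.00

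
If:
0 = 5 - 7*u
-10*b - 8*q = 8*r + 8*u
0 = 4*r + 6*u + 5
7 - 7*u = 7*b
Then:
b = 2/7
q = 5/4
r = -65/28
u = 5/7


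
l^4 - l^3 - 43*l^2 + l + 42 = (l - 7)*(l - 1)*(l + 1)*(l + 6)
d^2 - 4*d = d*(d - 4)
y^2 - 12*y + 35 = (y - 7)*(y - 5)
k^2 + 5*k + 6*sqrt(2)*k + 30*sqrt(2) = (k + 5)*(k + 6*sqrt(2))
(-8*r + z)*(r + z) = -8*r^2 - 7*r*z + z^2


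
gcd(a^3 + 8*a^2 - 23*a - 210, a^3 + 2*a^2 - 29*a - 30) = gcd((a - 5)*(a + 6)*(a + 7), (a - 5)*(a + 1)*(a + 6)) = a^2 + a - 30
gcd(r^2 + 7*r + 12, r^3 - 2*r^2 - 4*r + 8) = 1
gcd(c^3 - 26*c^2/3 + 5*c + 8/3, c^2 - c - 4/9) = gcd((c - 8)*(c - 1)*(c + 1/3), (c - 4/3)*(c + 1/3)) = c + 1/3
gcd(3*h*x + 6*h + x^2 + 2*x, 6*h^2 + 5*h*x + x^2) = 3*h + x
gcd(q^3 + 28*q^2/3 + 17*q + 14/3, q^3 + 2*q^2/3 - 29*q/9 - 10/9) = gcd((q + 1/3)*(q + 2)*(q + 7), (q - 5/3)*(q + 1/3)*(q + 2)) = q^2 + 7*q/3 + 2/3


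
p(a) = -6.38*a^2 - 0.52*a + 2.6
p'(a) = -12.76*a - 0.52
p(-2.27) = -29.10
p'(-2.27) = 28.45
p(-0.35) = 2.00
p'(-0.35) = 3.95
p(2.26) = -31.16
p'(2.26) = -29.36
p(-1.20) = -5.96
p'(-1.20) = 14.79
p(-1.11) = -4.68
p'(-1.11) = 13.64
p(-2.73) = -43.53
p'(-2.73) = 34.31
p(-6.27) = -244.96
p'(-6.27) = 79.49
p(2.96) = -54.84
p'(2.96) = -38.29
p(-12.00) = -909.88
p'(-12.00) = 152.60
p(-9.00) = -509.50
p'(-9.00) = 114.32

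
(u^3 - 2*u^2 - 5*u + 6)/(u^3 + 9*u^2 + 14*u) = (u^2 - 4*u + 3)/(u*(u + 7))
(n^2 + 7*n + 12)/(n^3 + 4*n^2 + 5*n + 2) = (n^2 + 7*n + 12)/(n^3 + 4*n^2 + 5*n + 2)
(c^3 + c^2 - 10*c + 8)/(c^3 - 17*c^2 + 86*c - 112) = (c^2 + 3*c - 4)/(c^2 - 15*c + 56)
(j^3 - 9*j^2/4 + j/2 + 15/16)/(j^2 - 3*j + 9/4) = (8*j^2 - 6*j - 5)/(4*(2*j - 3))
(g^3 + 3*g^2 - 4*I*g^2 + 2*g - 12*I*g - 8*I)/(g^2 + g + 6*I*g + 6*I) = (g^2 + g*(2 - 4*I) - 8*I)/(g + 6*I)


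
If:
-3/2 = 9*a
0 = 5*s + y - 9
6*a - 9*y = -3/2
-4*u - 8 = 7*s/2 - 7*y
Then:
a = -1/6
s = 161/90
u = -2497/720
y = 1/18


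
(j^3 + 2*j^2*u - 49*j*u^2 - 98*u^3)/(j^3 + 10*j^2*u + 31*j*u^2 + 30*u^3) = (j^2 - 49*u^2)/(j^2 + 8*j*u + 15*u^2)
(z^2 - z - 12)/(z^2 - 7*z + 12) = (z + 3)/(z - 3)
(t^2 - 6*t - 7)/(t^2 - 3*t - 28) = (t + 1)/(t + 4)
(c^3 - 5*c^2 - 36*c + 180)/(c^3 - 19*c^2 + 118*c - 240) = (c + 6)/(c - 8)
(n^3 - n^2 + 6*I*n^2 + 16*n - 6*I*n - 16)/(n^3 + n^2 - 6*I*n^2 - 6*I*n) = (n^3 + n^2*(-1 + 6*I) + 2*n*(8 - 3*I) - 16)/(n*(n^2 + n*(1 - 6*I) - 6*I))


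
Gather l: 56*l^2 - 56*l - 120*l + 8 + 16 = 56*l^2 - 176*l + 24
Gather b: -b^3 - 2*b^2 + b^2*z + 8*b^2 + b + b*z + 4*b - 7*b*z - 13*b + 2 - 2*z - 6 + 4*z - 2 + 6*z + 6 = -b^3 + b^2*(z + 6) + b*(-6*z - 8) + 8*z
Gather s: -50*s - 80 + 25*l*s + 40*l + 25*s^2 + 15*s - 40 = 40*l + 25*s^2 + s*(25*l - 35) - 120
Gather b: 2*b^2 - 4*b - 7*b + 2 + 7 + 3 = 2*b^2 - 11*b + 12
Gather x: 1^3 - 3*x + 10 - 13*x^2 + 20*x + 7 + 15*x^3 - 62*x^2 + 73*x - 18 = 15*x^3 - 75*x^2 + 90*x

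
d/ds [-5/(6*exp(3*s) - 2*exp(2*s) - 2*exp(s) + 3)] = (90*exp(2*s) - 20*exp(s) - 10)*exp(s)/(6*exp(3*s) - 2*exp(2*s) - 2*exp(s) + 3)^2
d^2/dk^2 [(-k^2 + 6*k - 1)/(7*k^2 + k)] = 2*(301*k^3 - 147*k^2 - 21*k - 1)/(k^3*(343*k^3 + 147*k^2 + 21*k + 1))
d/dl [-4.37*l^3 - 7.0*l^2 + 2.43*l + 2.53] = -13.11*l^2 - 14.0*l + 2.43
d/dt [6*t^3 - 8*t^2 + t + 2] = 18*t^2 - 16*t + 1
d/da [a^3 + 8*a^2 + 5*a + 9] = 3*a^2 + 16*a + 5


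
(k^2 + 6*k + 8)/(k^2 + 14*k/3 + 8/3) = 3*(k + 2)/(3*k + 2)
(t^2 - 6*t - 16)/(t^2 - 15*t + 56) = (t + 2)/(t - 7)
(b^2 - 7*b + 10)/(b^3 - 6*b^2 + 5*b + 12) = (b^2 - 7*b + 10)/(b^3 - 6*b^2 + 5*b + 12)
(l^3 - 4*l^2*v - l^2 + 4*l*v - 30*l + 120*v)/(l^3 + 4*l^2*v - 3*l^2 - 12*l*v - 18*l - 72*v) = (l^2 - 4*l*v + 5*l - 20*v)/(l^2 + 4*l*v + 3*l + 12*v)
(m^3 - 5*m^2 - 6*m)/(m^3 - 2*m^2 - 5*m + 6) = m*(m^2 - 5*m - 6)/(m^3 - 2*m^2 - 5*m + 6)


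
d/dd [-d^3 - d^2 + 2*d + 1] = -3*d^2 - 2*d + 2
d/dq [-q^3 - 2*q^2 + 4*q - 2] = -3*q^2 - 4*q + 4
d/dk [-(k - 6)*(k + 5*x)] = -2*k - 5*x + 6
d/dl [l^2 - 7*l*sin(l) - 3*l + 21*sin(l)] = -7*l*cos(l) + 2*l - 7*sin(l) + 21*cos(l) - 3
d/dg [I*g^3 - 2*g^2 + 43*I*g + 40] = 3*I*g^2 - 4*g + 43*I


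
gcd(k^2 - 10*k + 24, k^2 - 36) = k - 6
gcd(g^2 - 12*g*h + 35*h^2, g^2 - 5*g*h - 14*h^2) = g - 7*h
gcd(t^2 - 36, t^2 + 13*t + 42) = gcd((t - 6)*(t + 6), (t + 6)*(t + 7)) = t + 6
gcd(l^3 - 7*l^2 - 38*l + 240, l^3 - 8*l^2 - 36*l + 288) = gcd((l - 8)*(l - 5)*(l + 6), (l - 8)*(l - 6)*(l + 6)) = l^2 - 2*l - 48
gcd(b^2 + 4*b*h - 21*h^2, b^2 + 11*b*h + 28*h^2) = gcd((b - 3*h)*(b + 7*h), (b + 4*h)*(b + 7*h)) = b + 7*h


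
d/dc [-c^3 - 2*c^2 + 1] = c*(-3*c - 4)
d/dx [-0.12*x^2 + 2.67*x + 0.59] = 2.67 - 0.24*x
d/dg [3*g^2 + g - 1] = 6*g + 1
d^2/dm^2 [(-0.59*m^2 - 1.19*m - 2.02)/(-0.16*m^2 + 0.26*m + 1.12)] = (-1.38777878078145e-17*m^4 + 0.110016*m^3 + 0.94464*m^2 + 0.775296*m + 1.784208)/(0.004096*m^6 - 0.019968*m^5 - 0.053568*m^4 + 0.261976*m^3 + 0.374976*m^2 - 0.978432*m - 1.404928)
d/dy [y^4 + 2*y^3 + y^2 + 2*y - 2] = 4*y^3 + 6*y^2 + 2*y + 2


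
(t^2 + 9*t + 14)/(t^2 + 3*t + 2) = (t + 7)/(t + 1)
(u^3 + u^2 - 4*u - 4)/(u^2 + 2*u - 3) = (u^3 + u^2 - 4*u - 4)/(u^2 + 2*u - 3)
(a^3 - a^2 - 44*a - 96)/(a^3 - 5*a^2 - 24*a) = (a + 4)/a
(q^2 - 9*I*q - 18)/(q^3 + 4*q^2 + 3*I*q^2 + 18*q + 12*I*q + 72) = (q - 6*I)/(q^2 + q*(4 + 6*I) + 24*I)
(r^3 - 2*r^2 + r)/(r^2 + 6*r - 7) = r*(r - 1)/(r + 7)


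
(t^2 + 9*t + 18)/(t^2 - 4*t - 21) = (t + 6)/(t - 7)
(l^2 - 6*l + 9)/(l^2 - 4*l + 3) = (l - 3)/(l - 1)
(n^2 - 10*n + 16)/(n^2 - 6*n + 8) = (n - 8)/(n - 4)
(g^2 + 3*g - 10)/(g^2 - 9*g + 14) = (g + 5)/(g - 7)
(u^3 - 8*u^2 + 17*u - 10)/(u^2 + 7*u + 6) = (u^3 - 8*u^2 + 17*u - 10)/(u^2 + 7*u + 6)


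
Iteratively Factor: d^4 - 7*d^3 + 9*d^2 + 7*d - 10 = (d + 1)*(d^3 - 8*d^2 + 17*d - 10) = (d - 5)*(d + 1)*(d^2 - 3*d + 2) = (d - 5)*(d - 2)*(d + 1)*(d - 1)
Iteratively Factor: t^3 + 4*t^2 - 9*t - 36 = (t - 3)*(t^2 + 7*t + 12) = (t - 3)*(t + 4)*(t + 3)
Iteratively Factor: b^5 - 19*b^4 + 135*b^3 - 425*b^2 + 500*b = (b - 5)*(b^4 - 14*b^3 + 65*b^2 - 100*b) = (b - 5)*(b - 4)*(b^3 - 10*b^2 + 25*b) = (b - 5)^2*(b - 4)*(b^2 - 5*b) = b*(b - 5)^2*(b - 4)*(b - 5)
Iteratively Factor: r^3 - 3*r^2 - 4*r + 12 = (r + 2)*(r^2 - 5*r + 6) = (r - 2)*(r + 2)*(r - 3)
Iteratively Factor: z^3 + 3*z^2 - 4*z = (z + 4)*(z^2 - z) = (z - 1)*(z + 4)*(z)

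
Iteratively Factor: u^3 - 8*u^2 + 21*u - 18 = (u - 3)*(u^2 - 5*u + 6) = (u - 3)*(u - 2)*(u - 3)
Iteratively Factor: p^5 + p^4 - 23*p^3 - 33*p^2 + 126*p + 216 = (p + 3)*(p^4 - 2*p^3 - 17*p^2 + 18*p + 72) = (p - 3)*(p + 3)*(p^3 + p^2 - 14*p - 24) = (p - 3)*(p + 2)*(p + 3)*(p^2 - p - 12) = (p - 4)*(p - 3)*(p + 2)*(p + 3)*(p + 3)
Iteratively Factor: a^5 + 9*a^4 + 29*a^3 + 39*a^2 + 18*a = (a)*(a^4 + 9*a^3 + 29*a^2 + 39*a + 18) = a*(a + 3)*(a^3 + 6*a^2 + 11*a + 6) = a*(a + 1)*(a + 3)*(a^2 + 5*a + 6) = a*(a + 1)*(a + 3)^2*(a + 2)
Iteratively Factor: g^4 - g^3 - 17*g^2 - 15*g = (g + 3)*(g^3 - 4*g^2 - 5*g) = (g - 5)*(g + 3)*(g^2 + g) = (g - 5)*(g + 1)*(g + 3)*(g)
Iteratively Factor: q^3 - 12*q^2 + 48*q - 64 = (q - 4)*(q^2 - 8*q + 16) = (q - 4)^2*(q - 4)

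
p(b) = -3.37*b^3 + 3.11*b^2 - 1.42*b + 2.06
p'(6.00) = -328.06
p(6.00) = -622.42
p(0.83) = 1.10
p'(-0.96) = -16.71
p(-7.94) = 1896.31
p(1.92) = -13.05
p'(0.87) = -3.66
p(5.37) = -437.74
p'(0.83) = -3.22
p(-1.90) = 39.10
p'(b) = -10.11*b^2 + 6.22*b - 1.42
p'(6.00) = -328.06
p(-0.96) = 9.27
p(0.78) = 1.25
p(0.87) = 0.96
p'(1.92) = -26.75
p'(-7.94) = -688.18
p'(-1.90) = -49.74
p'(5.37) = -259.56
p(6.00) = -622.42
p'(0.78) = -2.72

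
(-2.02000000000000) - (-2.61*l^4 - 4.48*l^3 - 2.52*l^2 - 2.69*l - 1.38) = 2.61*l^4 + 4.48*l^3 + 2.52*l^2 + 2.69*l - 0.64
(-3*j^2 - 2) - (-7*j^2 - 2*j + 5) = 4*j^2 + 2*j - 7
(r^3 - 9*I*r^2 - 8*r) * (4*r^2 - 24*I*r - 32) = 4*r^5 - 60*I*r^4 - 280*r^3 + 480*I*r^2 + 256*r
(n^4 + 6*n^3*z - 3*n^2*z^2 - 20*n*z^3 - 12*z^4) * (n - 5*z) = n^5 + n^4*z - 33*n^3*z^2 - 5*n^2*z^3 + 88*n*z^4 + 60*z^5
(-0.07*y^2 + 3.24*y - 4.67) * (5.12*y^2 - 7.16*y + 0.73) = -0.3584*y^4 + 17.09*y^3 - 47.1599*y^2 + 35.8024*y - 3.4091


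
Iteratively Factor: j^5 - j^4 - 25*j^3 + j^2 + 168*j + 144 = (j + 1)*(j^4 - 2*j^3 - 23*j^2 + 24*j + 144) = (j + 1)*(j + 3)*(j^3 - 5*j^2 - 8*j + 48) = (j - 4)*(j + 1)*(j + 3)*(j^2 - j - 12) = (j - 4)^2*(j + 1)*(j + 3)*(j + 3)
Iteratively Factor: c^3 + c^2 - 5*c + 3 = (c - 1)*(c^2 + 2*c - 3) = (c - 1)^2*(c + 3)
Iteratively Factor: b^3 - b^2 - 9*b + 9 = (b - 1)*(b^2 - 9) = (b - 3)*(b - 1)*(b + 3)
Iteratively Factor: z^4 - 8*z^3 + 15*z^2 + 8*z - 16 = (z - 4)*(z^3 - 4*z^2 - z + 4) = (z - 4)*(z + 1)*(z^2 - 5*z + 4) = (z - 4)*(z - 1)*(z + 1)*(z - 4)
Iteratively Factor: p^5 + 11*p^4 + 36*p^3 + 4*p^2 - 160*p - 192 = (p + 4)*(p^4 + 7*p^3 + 8*p^2 - 28*p - 48) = (p + 3)*(p + 4)*(p^3 + 4*p^2 - 4*p - 16) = (p - 2)*(p + 3)*(p + 4)*(p^2 + 6*p + 8) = (p - 2)*(p + 2)*(p + 3)*(p + 4)*(p + 4)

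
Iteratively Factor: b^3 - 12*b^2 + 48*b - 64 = (b - 4)*(b^2 - 8*b + 16) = (b - 4)^2*(b - 4)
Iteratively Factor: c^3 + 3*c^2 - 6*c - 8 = (c - 2)*(c^2 + 5*c + 4) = (c - 2)*(c + 4)*(c + 1)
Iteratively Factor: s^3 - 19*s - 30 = (s + 2)*(s^2 - 2*s - 15) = (s - 5)*(s + 2)*(s + 3)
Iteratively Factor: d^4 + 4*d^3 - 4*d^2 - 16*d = (d)*(d^3 + 4*d^2 - 4*d - 16) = d*(d - 2)*(d^2 + 6*d + 8) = d*(d - 2)*(d + 2)*(d + 4)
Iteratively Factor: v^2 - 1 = (v - 1)*(v + 1)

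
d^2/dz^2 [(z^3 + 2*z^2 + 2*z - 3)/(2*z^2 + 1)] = 2*(6*z^3 - 48*z^2 - 9*z + 8)/(8*z^6 + 12*z^4 + 6*z^2 + 1)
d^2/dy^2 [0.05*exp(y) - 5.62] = 0.05*exp(y)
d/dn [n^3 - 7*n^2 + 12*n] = 3*n^2 - 14*n + 12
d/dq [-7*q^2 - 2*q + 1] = -14*q - 2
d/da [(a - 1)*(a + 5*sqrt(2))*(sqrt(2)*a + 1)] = 3*sqrt(2)*a^2 - 2*sqrt(2)*a + 22*a - 11 + 5*sqrt(2)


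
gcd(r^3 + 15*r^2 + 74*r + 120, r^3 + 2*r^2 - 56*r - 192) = r^2 + 10*r + 24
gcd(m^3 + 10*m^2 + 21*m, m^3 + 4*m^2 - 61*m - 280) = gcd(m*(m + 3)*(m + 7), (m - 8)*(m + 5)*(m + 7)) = m + 7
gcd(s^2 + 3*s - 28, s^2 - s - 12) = s - 4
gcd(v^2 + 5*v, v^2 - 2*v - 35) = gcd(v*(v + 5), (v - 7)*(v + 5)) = v + 5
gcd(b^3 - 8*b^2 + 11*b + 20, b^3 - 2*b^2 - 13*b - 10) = b^2 - 4*b - 5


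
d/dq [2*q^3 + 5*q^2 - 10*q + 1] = 6*q^2 + 10*q - 10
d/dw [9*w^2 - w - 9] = 18*w - 1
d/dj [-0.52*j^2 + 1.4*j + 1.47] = 1.4 - 1.04*j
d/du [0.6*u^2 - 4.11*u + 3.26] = 1.2*u - 4.11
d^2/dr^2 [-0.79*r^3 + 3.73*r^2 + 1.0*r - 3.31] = 7.46 - 4.74*r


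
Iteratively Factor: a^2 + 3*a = (a + 3)*(a)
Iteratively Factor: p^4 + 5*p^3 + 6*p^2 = (p)*(p^3 + 5*p^2 + 6*p) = p^2*(p^2 + 5*p + 6) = p^2*(p + 2)*(p + 3)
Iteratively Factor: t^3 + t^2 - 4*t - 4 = (t + 1)*(t^2 - 4) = (t + 1)*(t + 2)*(t - 2)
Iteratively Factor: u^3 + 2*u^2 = (u)*(u^2 + 2*u) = u^2*(u + 2)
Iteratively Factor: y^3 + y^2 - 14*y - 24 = (y + 2)*(y^2 - y - 12) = (y - 4)*(y + 2)*(y + 3)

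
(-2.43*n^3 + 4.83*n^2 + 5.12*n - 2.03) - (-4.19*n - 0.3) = -2.43*n^3 + 4.83*n^2 + 9.31*n - 1.73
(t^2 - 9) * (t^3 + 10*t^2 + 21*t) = t^5 + 10*t^4 + 12*t^3 - 90*t^2 - 189*t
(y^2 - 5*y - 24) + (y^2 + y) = 2*y^2 - 4*y - 24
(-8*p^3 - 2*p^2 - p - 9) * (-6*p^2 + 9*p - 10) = 48*p^5 - 60*p^4 + 68*p^3 + 65*p^2 - 71*p + 90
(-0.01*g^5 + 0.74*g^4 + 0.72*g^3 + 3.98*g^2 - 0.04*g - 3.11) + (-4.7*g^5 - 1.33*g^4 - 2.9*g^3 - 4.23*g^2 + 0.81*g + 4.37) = -4.71*g^5 - 0.59*g^4 - 2.18*g^3 - 0.25*g^2 + 0.77*g + 1.26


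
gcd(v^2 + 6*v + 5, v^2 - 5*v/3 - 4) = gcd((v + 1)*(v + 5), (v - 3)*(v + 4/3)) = 1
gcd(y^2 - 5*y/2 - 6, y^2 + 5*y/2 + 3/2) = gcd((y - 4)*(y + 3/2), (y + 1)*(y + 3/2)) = y + 3/2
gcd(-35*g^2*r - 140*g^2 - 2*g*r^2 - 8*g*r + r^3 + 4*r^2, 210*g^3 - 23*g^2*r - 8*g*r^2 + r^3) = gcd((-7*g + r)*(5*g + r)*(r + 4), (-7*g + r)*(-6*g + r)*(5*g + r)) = -35*g^2 - 2*g*r + r^2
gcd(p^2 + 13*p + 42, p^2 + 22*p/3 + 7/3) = p + 7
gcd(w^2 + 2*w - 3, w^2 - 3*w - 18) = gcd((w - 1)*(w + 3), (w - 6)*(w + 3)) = w + 3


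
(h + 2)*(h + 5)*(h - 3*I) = h^3 + 7*h^2 - 3*I*h^2 + 10*h - 21*I*h - 30*I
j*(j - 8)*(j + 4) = j^3 - 4*j^2 - 32*j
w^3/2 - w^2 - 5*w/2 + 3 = (w/2 + 1)*(w - 3)*(w - 1)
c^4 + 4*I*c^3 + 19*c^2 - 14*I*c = c*(c - 2*I)*(c - I)*(c + 7*I)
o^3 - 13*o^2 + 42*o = o*(o - 7)*(o - 6)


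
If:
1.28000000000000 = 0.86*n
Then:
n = 1.49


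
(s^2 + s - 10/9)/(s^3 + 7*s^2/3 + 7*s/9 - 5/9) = (3*s - 2)/(3*s^2 + 2*s - 1)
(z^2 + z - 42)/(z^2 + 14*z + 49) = (z - 6)/(z + 7)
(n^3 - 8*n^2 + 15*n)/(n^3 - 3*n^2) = (n - 5)/n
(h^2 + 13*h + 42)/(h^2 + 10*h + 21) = (h + 6)/(h + 3)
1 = 1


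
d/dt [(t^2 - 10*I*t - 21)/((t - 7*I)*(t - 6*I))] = 3*I/(-t^2 + 12*I*t + 36)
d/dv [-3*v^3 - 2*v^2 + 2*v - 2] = -9*v^2 - 4*v + 2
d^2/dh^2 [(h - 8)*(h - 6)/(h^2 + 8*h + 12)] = 4*(-11*h^3 + 54*h^2 + 828*h + 1992)/(h^6 + 24*h^5 + 228*h^4 + 1088*h^3 + 2736*h^2 + 3456*h + 1728)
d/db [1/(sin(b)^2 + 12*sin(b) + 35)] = -2*(sin(b) + 6)*cos(b)/(sin(b)^2 + 12*sin(b) + 35)^2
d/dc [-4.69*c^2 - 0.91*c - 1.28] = -9.38*c - 0.91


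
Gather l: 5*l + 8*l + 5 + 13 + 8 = 13*l + 26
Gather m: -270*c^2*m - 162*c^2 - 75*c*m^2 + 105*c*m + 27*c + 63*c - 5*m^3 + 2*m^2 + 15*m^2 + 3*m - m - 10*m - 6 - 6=-162*c^2 + 90*c - 5*m^3 + m^2*(17 - 75*c) + m*(-270*c^2 + 105*c - 8) - 12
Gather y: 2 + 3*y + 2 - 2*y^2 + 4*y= -2*y^2 + 7*y + 4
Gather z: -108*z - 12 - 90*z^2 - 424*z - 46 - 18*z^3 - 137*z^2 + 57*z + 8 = -18*z^3 - 227*z^2 - 475*z - 50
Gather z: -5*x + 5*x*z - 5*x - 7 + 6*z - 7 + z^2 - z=-10*x + z^2 + z*(5*x + 5) - 14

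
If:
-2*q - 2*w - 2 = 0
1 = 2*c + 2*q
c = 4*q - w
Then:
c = 7/12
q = -1/12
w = -11/12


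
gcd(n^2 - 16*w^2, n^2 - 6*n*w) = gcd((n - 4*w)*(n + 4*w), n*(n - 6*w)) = 1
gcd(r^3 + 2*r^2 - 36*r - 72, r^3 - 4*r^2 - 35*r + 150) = r + 6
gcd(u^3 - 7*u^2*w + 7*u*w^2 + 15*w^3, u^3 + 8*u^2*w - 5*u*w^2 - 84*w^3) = u - 3*w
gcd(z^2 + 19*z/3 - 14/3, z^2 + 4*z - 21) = z + 7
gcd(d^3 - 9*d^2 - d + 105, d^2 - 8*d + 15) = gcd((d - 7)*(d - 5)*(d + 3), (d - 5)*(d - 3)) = d - 5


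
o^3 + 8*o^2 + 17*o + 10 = (o + 1)*(o + 2)*(o + 5)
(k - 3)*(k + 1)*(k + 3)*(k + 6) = k^4 + 7*k^3 - 3*k^2 - 63*k - 54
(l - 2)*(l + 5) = l^2 + 3*l - 10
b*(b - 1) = b^2 - b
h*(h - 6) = h^2 - 6*h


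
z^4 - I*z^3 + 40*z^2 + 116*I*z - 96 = (z - 8*I)*(z + 2*I)^2*(z + 3*I)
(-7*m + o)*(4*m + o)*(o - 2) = -28*m^2*o + 56*m^2 - 3*m*o^2 + 6*m*o + o^3 - 2*o^2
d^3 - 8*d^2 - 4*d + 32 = (d - 8)*(d - 2)*(d + 2)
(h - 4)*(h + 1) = h^2 - 3*h - 4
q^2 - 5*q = q*(q - 5)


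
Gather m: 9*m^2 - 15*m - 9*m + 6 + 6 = 9*m^2 - 24*m + 12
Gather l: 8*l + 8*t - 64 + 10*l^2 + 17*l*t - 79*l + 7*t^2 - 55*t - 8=10*l^2 + l*(17*t - 71) + 7*t^2 - 47*t - 72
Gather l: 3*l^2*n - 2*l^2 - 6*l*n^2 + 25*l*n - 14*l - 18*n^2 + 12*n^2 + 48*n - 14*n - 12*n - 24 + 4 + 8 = l^2*(3*n - 2) + l*(-6*n^2 + 25*n - 14) - 6*n^2 + 22*n - 12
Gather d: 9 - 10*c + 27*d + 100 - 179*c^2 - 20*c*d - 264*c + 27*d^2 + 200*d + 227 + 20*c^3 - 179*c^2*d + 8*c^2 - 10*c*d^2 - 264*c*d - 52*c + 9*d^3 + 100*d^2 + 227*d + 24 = 20*c^3 - 171*c^2 - 326*c + 9*d^3 + d^2*(127 - 10*c) + d*(-179*c^2 - 284*c + 454) + 360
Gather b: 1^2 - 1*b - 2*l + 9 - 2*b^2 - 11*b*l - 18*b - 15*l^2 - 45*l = -2*b^2 + b*(-11*l - 19) - 15*l^2 - 47*l + 10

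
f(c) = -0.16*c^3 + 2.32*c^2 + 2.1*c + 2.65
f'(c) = -0.48*c^2 + 4.64*c + 2.1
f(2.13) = 16.10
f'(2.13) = 9.81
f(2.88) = 24.12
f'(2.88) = 11.48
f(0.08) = 2.83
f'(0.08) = 2.47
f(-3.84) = 37.86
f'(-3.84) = -22.80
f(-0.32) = 2.22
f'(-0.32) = 0.57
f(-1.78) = 7.17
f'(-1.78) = -7.68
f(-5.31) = 80.87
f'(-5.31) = -36.07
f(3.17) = 27.52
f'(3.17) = 11.99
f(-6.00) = 108.13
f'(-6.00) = -43.02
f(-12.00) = 588.01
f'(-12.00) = -122.70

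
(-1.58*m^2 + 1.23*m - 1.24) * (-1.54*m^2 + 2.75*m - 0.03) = 2.4332*m^4 - 6.2392*m^3 + 5.3395*m^2 - 3.4469*m + 0.0372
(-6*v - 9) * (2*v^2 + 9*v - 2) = -12*v^3 - 72*v^2 - 69*v + 18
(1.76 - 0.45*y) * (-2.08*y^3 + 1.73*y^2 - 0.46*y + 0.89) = 0.936*y^4 - 4.4393*y^3 + 3.2518*y^2 - 1.2101*y + 1.5664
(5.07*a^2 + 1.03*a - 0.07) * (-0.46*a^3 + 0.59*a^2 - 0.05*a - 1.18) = -2.3322*a^5 + 2.5175*a^4 + 0.3864*a^3 - 6.0754*a^2 - 1.2119*a + 0.0826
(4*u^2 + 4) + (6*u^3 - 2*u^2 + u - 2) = 6*u^3 + 2*u^2 + u + 2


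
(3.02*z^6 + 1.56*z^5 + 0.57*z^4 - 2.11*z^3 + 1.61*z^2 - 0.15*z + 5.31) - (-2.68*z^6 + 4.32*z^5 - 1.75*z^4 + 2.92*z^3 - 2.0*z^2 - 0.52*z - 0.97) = 5.7*z^6 - 2.76*z^5 + 2.32*z^4 - 5.03*z^3 + 3.61*z^2 + 0.37*z + 6.28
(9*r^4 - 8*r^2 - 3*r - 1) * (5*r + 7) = 45*r^5 + 63*r^4 - 40*r^3 - 71*r^2 - 26*r - 7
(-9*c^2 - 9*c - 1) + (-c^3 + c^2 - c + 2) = -c^3 - 8*c^2 - 10*c + 1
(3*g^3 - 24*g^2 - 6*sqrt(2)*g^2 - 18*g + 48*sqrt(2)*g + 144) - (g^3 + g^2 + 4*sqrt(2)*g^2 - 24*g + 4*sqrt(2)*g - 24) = 2*g^3 - 25*g^2 - 10*sqrt(2)*g^2 + 6*g + 44*sqrt(2)*g + 168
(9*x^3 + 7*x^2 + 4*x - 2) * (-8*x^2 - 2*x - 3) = -72*x^5 - 74*x^4 - 73*x^3 - 13*x^2 - 8*x + 6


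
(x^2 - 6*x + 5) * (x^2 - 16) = x^4 - 6*x^3 - 11*x^2 + 96*x - 80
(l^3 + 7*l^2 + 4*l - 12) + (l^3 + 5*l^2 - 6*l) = 2*l^3 + 12*l^2 - 2*l - 12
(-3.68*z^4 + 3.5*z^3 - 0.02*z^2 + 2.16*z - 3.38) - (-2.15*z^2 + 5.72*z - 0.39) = -3.68*z^4 + 3.5*z^3 + 2.13*z^2 - 3.56*z - 2.99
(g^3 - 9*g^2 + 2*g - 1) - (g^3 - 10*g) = -9*g^2 + 12*g - 1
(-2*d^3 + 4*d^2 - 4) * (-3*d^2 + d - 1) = 6*d^5 - 14*d^4 + 6*d^3 + 8*d^2 - 4*d + 4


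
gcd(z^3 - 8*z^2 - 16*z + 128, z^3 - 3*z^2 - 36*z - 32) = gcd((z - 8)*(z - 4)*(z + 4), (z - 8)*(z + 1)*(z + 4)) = z^2 - 4*z - 32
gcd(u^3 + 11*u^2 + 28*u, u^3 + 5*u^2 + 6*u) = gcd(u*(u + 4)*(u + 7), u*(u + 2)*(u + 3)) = u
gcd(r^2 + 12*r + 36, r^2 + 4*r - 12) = r + 6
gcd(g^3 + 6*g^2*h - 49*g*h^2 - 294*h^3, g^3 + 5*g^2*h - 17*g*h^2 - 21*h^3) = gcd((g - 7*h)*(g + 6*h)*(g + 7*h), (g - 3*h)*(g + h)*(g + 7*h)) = g + 7*h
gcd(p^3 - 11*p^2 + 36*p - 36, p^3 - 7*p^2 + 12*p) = p - 3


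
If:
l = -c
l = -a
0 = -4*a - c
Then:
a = 0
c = 0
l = 0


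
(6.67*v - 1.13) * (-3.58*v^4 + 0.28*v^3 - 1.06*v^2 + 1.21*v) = -23.8786*v^5 + 5.913*v^4 - 7.3866*v^3 + 9.2685*v^2 - 1.3673*v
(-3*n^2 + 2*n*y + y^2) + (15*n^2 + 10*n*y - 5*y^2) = 12*n^2 + 12*n*y - 4*y^2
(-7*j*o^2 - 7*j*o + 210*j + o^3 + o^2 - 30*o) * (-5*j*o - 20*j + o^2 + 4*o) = 35*j^2*o^3 + 175*j^2*o^2 - 910*j^2*o - 4200*j^2 - 12*j*o^4 - 60*j*o^3 + 312*j*o^2 + 1440*j*o + o^5 + 5*o^4 - 26*o^3 - 120*o^2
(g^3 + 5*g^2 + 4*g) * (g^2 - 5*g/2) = g^5 + 5*g^4/2 - 17*g^3/2 - 10*g^2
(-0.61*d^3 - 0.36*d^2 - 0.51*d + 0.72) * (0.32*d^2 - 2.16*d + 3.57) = -0.1952*d^5 + 1.2024*d^4 - 1.5633*d^3 + 0.0468000000000002*d^2 - 3.3759*d + 2.5704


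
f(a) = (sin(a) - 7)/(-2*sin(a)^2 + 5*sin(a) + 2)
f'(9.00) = -1.70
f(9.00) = -1.77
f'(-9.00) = -277.96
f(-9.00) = 18.52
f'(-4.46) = -0.12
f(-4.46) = -1.21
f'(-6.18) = 5.46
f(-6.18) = -2.77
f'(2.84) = -2.52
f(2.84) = -2.03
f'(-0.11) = 19.57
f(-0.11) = -4.98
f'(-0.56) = 29.84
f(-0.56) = 6.17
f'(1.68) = -0.05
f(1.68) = -1.20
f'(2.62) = -1.28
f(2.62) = -1.63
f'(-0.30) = 359.08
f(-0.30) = -20.98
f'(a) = (4*sin(a)*cos(a) - 5*cos(a))*(sin(a) - 7)/(-2*sin(a)^2 + 5*sin(a) + 2)^2 + cos(a)/(-2*sin(a)^2 + 5*sin(a) + 2) = (-28*sin(a) - cos(2*a) + 38)*cos(a)/(5*sin(a) + cos(2*a) + 1)^2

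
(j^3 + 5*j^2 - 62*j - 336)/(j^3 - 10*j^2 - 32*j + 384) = (j + 7)/(j - 8)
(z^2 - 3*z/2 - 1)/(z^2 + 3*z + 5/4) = 2*(z - 2)/(2*z + 5)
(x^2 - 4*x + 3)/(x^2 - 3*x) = (x - 1)/x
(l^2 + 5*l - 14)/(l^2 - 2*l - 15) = (-l^2 - 5*l + 14)/(-l^2 + 2*l + 15)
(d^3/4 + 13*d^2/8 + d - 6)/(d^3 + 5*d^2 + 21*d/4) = (d^3 + 13*d^2/2 + 4*d - 24)/(d*(4*d^2 + 20*d + 21))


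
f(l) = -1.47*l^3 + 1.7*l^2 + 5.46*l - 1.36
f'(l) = -4.41*l^2 + 3.4*l + 5.46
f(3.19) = -14.36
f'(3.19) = -28.57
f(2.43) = 0.85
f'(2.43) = -12.32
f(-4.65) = 157.81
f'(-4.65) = -105.71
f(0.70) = 2.79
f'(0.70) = 5.68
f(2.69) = -2.98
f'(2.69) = -17.31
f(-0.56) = -3.63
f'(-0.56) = 2.17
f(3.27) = -16.73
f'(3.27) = -30.58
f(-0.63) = -3.76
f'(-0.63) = 1.57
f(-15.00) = 5260.49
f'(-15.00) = -1037.79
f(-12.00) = 2718.08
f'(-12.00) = -670.38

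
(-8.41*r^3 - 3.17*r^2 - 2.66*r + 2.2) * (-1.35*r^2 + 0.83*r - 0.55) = 11.3535*r^5 - 2.7008*r^4 + 5.5854*r^3 - 3.4343*r^2 + 3.289*r - 1.21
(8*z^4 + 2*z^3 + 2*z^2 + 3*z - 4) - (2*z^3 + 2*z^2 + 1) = 8*z^4 + 3*z - 5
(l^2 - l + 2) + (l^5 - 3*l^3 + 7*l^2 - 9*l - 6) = l^5 - 3*l^3 + 8*l^2 - 10*l - 4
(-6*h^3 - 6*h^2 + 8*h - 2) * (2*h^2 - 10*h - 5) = -12*h^5 + 48*h^4 + 106*h^3 - 54*h^2 - 20*h + 10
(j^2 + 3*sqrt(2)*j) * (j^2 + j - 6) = j^4 + j^3 + 3*sqrt(2)*j^3 - 6*j^2 + 3*sqrt(2)*j^2 - 18*sqrt(2)*j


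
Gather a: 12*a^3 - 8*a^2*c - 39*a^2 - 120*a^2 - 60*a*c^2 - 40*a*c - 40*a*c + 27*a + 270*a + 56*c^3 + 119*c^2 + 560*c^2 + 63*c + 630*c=12*a^3 + a^2*(-8*c - 159) + a*(-60*c^2 - 80*c + 297) + 56*c^3 + 679*c^2 + 693*c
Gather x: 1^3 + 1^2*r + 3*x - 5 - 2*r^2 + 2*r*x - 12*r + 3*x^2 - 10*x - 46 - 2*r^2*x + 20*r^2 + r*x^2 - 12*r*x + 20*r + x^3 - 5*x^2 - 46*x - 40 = 18*r^2 + 9*r + x^3 + x^2*(r - 2) + x*(-2*r^2 - 10*r - 53) - 90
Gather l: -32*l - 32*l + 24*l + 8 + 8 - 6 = 10 - 40*l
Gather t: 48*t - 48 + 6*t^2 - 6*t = 6*t^2 + 42*t - 48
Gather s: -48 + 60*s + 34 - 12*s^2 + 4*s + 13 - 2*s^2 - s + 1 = -14*s^2 + 63*s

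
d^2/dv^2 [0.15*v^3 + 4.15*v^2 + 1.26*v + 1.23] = 0.9*v + 8.3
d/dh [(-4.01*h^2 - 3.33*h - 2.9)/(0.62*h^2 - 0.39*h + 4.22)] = (3.6285*h^2 - 30.2484*h - 15.1836)/(0.3844*h^4 - 0.4836*h^3 + 5.3849*h^2 - 3.2916*h + 17.8084)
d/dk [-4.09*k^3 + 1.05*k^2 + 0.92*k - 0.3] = -12.27*k^2 + 2.1*k + 0.92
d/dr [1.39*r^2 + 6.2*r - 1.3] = 2.78*r + 6.2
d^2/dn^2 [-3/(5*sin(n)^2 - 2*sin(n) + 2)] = 6*(50*sin(n)^4 - 15*sin(n)^3 - 93*sin(n)^2 + 32*sin(n) + 6)/(5*sin(n)^2 - 2*sin(n) + 2)^3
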